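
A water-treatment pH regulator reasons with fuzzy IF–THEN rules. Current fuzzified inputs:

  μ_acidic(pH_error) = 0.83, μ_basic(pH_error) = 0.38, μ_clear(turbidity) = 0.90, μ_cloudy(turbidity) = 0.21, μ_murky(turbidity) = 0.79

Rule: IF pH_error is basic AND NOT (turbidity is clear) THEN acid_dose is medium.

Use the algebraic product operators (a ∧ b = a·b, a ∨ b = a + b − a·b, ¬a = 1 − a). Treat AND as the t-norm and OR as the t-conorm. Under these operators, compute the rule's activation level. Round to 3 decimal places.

0.038

firing strength: basic=0.38, ¬clear=1−0.90=0.10; AND[a·b] → w = 0.0380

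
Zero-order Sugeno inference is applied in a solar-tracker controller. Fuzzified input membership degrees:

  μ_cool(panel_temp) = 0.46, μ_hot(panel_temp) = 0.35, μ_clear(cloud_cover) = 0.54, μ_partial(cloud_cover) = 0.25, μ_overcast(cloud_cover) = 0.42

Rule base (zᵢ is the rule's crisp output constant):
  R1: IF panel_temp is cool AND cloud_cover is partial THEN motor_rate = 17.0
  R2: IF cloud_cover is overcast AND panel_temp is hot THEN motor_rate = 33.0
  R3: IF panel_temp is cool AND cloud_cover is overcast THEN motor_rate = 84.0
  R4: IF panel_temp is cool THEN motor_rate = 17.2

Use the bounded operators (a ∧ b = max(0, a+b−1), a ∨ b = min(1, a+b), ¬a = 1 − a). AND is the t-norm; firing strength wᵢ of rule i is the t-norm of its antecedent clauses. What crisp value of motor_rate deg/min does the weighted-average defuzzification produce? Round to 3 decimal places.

R1 (z=17.0): cool=0.46, partial=0.25; AND[max(0, a+b−1)] → w = 0.00
R2 (z=33.0): overcast=0.42, hot=0.35; AND[max(0, a+b−1)] → w = 0.00
R3 (z=84.0): cool=0.46, overcast=0.42; AND[max(0, a+b−1)] → w = 0.00
R4 (z=17.2): cool=0.46 → w = 0.46
Weighted average = (0.00·17.0 + 0.00·33.0 + 0.00·84.0 + 0.46·17.2) / (0.00 + 0.00 + 0.00 + 0.46)
  = 7.9120 / 0.4600 = 17.200

17.200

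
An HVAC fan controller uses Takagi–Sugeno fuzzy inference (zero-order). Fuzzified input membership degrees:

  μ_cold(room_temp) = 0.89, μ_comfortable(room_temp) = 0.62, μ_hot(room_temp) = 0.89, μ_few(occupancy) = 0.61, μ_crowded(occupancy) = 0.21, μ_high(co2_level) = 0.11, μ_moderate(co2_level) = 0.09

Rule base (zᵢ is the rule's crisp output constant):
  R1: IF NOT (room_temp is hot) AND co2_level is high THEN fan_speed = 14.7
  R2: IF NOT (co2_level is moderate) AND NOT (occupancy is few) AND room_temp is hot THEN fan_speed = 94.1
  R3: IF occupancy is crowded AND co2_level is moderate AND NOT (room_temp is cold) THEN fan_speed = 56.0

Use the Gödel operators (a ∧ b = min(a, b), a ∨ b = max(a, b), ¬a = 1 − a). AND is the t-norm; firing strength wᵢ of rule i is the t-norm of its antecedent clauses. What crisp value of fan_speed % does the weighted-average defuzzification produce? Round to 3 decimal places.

73.485

R1 (z=14.7): ¬hot=1−0.89=0.11, high=0.11; AND[min(a, b)] → w = 0.11
R2 (z=94.1): ¬moderate=1−0.09=0.91, ¬few=1−0.61=0.39, hot=0.89; AND[min(a, b)] → w = 0.39
R3 (z=56.0): crowded=0.21, moderate=0.09, ¬cold=1−0.89=0.11; AND[min(a, b)] → w = 0.09
Weighted average = (0.11·14.7 + 0.39·94.1 + 0.09·56.0) / (0.11 + 0.39 + 0.09)
  = 43.3560 / 0.5900 = 73.485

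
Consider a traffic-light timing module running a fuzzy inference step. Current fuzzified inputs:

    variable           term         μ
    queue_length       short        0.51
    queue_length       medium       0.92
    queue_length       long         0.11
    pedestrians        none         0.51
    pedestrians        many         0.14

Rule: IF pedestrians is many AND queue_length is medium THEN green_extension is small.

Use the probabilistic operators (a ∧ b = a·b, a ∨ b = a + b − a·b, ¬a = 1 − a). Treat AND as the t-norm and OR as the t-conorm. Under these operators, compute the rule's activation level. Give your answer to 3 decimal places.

firing strength: many=0.14, medium=0.92; AND[a·b] → w = 0.1288

0.129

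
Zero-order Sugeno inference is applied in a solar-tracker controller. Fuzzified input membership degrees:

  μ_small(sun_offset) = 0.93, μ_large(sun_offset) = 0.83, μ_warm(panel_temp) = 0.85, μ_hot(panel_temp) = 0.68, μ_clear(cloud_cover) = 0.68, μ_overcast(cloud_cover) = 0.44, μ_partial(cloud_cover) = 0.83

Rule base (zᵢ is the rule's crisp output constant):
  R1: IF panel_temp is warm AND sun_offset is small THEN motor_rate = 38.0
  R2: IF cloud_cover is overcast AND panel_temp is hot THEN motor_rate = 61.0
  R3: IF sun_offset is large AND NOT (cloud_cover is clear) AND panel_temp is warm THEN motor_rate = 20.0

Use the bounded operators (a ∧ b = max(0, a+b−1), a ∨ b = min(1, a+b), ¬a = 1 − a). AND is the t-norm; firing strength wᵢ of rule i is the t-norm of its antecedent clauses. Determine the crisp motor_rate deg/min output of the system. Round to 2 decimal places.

R1 (z=38.0): warm=0.85, small=0.93; AND[max(0, a+b−1)] → w = 0.78
R2 (z=61.0): overcast=0.44, hot=0.68; AND[max(0, a+b−1)] → w = 0.12
R3 (z=20.0): large=0.83, ¬clear=1−0.68=0.32, warm=0.85; AND[max(0, a+b−1)] → w = 0.00
Weighted average = (0.78·38.0 + 0.12·61.0 + 0.00·20.0) / (0.78 + 0.12 + 0.00)
  = 36.9600 / 0.9000 = 41.07

41.07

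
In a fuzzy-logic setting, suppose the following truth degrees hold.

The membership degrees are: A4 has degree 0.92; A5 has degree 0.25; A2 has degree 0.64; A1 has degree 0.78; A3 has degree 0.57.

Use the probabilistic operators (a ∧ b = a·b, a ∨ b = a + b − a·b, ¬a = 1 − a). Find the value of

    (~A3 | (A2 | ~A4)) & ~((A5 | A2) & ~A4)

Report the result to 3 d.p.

0.764

~A3 = 1 − 0.5700 = 0.4300
~A4 = 1 − 0.9200 = 0.0800
A2 | ~A4 = a + b − a·b on (0.6400, 0.0800) = 0.6688
~A3 | (A2 | ~A4) = a + b − a·b on (0.4300, 0.6688) = 0.8112
A5 | A2 = a + b − a·b on (0.2500, 0.6400) = 0.7300
~A4 = 1 − 0.9200 = 0.0800
(A5 | A2) & ~A4 = a·b on (0.7300, 0.0800) = 0.0584
~((A5 | A2) & ~A4) = 1 − 0.0584 = 0.9416
(~A3 | (A2 | ~A4)) & ~((A5 | A2) & ~A4) = a·b on (0.8112, 0.9416) = 0.7638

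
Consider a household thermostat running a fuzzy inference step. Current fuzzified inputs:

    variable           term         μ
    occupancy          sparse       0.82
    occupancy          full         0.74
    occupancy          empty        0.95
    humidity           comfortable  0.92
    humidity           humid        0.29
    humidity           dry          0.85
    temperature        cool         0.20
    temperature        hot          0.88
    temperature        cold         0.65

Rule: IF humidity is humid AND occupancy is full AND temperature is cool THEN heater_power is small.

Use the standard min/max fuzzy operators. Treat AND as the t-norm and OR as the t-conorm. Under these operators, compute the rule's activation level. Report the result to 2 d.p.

0.20

firing strength: humid=0.29, full=0.74, cool=0.20; AND[min(a, b)] → w = 0.20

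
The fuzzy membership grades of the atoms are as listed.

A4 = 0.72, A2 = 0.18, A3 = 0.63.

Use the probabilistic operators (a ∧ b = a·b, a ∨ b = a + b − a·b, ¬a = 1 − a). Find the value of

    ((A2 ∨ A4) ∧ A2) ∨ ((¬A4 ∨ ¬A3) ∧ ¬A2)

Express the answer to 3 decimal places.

A2 ∨ A4 = a + b − a·b on (0.1800, 0.7200) = 0.7704
(A2 ∨ A4) ∧ A2 = a·b on (0.7704, 0.1800) = 0.1387
¬A4 = 1 − 0.7200 = 0.2800
¬A3 = 1 − 0.6300 = 0.3700
¬A4 ∨ ¬A3 = a + b − a·b on (0.2800, 0.3700) = 0.5464
¬A2 = 1 − 0.1800 = 0.8200
(¬A4 ∨ ¬A3) ∧ ¬A2 = a·b on (0.5464, 0.8200) = 0.4480
((A2 ∨ A4) ∧ A2) ∨ ((¬A4 ∨ ¬A3) ∧ ¬A2) = a + b − a·b on (0.1387, 0.4480) = 0.5246

0.525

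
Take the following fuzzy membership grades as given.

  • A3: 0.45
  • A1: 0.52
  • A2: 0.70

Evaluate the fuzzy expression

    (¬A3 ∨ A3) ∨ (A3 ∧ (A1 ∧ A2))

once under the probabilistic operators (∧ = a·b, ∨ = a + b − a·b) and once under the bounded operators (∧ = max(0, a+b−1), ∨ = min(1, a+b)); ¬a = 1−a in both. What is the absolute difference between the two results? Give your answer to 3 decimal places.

Under probabilistic:
  ¬A3 = 1 − 0.4500 = 0.5500
  ¬A3 ∨ A3 = a + b − a·b on (0.5500, 0.4500) = 0.7525
  A1 ∧ A2 = a·b on (0.5200, 0.7000) = 0.3640
  A3 ∧ (A1 ∧ A2) = a·b on (0.4500, 0.3640) = 0.1638
  (¬A3 ∨ A3) ∨ (A3 ∧ (A1 ∧ A2)) = a + b − a·b on (0.7525, 0.1638) = 0.7930
  → value = 0.7930
Under bounded:
  ¬A3 = 1 − 0.45 = 0.55
  ¬A3 ∨ A3 = min(1, a+b) on (0.55, 0.45) = 1.00
  A1 ∧ A2 = max(0, a+b−1) on (0.52, 0.70) = 0.22
  A3 ∧ (A1 ∧ A2) = max(0, a+b−1) on (0.45, 0.22) = 0.00
  (¬A3 ∨ A3) ∨ (A3 ∧ (A1 ∧ A2)) = min(1, a+b) on (1.00, 0.00) = 1.00
  → value = 1.0000
|0.7930 − 1.0000| = 0.207

0.207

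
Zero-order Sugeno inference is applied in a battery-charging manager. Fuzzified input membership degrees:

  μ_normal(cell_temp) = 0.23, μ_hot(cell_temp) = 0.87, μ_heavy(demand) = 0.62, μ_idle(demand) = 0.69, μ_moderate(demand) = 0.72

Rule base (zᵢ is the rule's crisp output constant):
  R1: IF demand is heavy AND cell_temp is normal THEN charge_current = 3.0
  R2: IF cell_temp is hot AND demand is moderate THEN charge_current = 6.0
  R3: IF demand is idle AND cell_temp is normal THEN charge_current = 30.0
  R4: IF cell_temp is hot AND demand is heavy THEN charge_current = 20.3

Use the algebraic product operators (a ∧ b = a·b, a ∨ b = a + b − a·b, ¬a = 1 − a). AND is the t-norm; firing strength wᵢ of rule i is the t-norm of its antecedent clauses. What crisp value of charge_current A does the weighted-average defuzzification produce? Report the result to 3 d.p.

13.562

R1 (z=3.0): heavy=0.62, normal=0.23; AND[a·b] → w = 0.1426
R2 (z=6.0): hot=0.87, moderate=0.72; AND[a·b] → w = 0.6264
R3 (z=30.0): idle=0.69, normal=0.23; AND[a·b] → w = 0.1587
R4 (z=20.3): hot=0.87, heavy=0.62; AND[a·b] → w = 0.5394
Weighted average = (0.1426·3.0 + 0.6264·6.0 + 0.1587·30.0 + 0.5394·20.3) / (0.1426 + 0.6264 + 0.1587 + 0.5394)
  = 19.8970 / 1.4671 = 13.562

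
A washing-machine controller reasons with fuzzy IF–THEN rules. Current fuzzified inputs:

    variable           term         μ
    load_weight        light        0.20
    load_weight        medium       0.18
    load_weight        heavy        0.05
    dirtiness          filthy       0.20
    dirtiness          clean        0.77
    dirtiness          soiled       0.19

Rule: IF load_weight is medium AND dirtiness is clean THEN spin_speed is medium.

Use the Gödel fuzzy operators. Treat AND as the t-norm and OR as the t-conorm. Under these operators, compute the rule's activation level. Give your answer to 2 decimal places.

0.18

firing strength: medium=0.18, clean=0.77; AND[min(a, b)] → w = 0.18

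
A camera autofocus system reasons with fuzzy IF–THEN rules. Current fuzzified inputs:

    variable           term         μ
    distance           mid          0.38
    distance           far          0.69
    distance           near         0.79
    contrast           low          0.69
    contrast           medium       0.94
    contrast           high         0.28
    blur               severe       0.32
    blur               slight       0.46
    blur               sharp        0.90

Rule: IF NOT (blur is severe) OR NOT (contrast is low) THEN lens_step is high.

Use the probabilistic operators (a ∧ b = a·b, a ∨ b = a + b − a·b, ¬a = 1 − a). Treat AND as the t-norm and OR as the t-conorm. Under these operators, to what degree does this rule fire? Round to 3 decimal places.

firing strength: ¬severe=1−0.32=0.68, ¬low=1−0.69=0.31; OR[a + b − a·b] → w = 0.7792

0.779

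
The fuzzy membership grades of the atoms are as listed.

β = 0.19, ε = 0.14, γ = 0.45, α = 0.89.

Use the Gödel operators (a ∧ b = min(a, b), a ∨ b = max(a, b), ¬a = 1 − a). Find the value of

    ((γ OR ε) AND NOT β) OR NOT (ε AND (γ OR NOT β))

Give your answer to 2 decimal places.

0.86

γ OR ε = max(a, b) on (0.45, 0.14) = 0.45
NOT β = 1 − 0.19 = 0.81
(γ OR ε) AND NOT β = min(a, b) on (0.45, 0.81) = 0.45
NOT β = 1 − 0.19 = 0.81
γ OR NOT β = max(a, b) on (0.45, 0.81) = 0.81
ε AND (γ OR NOT β) = min(a, b) on (0.14, 0.81) = 0.14
NOT (ε AND (γ OR NOT β)) = 1 − 0.14 = 0.86
((γ OR ε) AND NOT β) OR NOT (ε AND (γ OR NOT β)) = max(a, b) on (0.45, 0.86) = 0.86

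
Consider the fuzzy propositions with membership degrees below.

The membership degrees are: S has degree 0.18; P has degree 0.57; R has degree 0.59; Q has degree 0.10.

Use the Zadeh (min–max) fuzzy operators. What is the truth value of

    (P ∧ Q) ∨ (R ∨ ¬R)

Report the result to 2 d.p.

P ∧ Q = min(a, b) on (0.57, 0.10) = 0.10
¬R = 1 − 0.59 = 0.41
R ∨ ¬R = max(a, b) on (0.59, 0.41) = 0.59
(P ∧ Q) ∨ (R ∨ ¬R) = max(a, b) on (0.10, 0.59) = 0.59

0.59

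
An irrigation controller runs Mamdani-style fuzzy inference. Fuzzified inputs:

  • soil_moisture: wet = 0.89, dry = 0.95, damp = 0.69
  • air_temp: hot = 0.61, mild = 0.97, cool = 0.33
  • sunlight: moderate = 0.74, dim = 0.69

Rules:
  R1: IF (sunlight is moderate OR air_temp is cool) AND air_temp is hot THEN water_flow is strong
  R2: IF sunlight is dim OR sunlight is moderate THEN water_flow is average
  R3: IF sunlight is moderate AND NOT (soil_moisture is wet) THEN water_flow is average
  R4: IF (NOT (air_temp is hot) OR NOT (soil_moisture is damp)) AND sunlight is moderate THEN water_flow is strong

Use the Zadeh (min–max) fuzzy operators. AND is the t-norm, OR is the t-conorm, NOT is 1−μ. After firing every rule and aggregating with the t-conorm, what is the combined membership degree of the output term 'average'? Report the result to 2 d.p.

R1: (moderate=0.74 OR cool=0.33) = 0.74; AND[min(a, b)] with hot=0.61 → w = 0.61
R2: dim=0.69, moderate=0.74; OR[max(a, b)] → w = 0.74
R3: moderate=0.74, ¬wet=1−0.89=0.11; AND[min(a, b)] → w = 0.11
R4: (¬hot=1−0.61=0.39 OR ¬damp=1−0.69=0.31) = 0.39; AND[min(a, b)] with moderate=0.74 → w = 0.39
Rules with consequent 'average': {R2, R3} → strengths 0.74, 0.11
Aggregate via t-conorm [max(a, b)]: 0.74

0.74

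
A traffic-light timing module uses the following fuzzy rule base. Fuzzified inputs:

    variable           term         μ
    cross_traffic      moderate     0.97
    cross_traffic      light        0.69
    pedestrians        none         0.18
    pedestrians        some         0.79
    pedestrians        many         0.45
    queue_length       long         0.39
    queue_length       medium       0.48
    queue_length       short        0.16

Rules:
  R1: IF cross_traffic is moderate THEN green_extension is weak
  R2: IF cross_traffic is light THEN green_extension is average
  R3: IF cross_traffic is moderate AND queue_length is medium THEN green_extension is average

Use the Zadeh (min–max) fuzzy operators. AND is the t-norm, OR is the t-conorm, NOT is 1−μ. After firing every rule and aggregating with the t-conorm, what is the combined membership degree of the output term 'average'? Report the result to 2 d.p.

0.69

R1: moderate=0.97 → w = 0.97
R2: light=0.69 → w = 0.69
R3: moderate=0.97, medium=0.48; AND[min(a, b)] → w = 0.48
Rules with consequent 'average': {R2, R3} → strengths 0.69, 0.48
Aggregate via t-conorm [max(a, b)]: 0.69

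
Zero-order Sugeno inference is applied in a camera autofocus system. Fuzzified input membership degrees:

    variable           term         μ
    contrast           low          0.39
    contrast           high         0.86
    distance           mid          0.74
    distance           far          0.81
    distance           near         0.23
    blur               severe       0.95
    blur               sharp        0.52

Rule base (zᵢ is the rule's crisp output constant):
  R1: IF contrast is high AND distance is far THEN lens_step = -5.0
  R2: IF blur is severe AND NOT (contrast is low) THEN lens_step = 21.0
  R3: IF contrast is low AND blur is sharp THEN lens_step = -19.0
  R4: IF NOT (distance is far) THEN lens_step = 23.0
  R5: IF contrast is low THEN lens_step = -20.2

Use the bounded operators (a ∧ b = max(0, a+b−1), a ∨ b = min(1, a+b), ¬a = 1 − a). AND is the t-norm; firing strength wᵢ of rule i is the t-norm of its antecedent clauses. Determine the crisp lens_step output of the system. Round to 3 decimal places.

R1 (z=-5.0): high=0.86, far=0.81; AND[max(0, a+b−1)] → w = 0.67
R2 (z=21.0): severe=0.95, ¬low=1−0.39=0.61; AND[max(0, a+b−1)] → w = 0.56
R3 (z=-19.0): low=0.39, sharp=0.52; AND[max(0, a+b−1)] → w = 0.00
R4 (z=23.0): ¬far=1−0.81=0.19 → w = 0.19
R5 (z=-20.2): low=0.39 → w = 0.39
Weighted average = (0.67·-5.0 + 0.56·21.0 + 0.00·-19.0 + 0.19·23.0 + 0.39·-20.2) / (0.67 + 0.56 + 0.00 + 0.19 + 0.39)
  = 4.9020 / 1.8100 = 2.708

2.708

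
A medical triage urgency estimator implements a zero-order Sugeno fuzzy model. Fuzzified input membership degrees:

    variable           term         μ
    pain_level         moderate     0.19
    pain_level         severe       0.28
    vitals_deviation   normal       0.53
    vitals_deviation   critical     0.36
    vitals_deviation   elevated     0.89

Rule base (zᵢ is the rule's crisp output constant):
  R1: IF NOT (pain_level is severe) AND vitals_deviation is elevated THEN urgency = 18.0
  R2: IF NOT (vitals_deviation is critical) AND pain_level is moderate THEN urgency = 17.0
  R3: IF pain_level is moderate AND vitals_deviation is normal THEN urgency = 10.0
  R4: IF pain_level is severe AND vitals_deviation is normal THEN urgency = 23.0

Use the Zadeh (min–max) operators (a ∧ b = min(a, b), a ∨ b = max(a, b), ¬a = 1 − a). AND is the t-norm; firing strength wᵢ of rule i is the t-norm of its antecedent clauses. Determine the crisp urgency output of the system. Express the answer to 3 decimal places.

R1 (z=18.0): ¬severe=1−0.28=0.72, elevated=0.89; AND[min(a, b)] → w = 0.72
R2 (z=17.0): ¬critical=1−0.36=0.64, moderate=0.19; AND[min(a, b)] → w = 0.19
R3 (z=10.0): moderate=0.19, normal=0.53; AND[min(a, b)] → w = 0.19
R4 (z=23.0): severe=0.28, normal=0.53; AND[min(a, b)] → w = 0.28
Weighted average = (0.72·18.0 + 0.19·17.0 + 0.19·10.0 + 0.28·23.0) / (0.72 + 0.19 + 0.19 + 0.28)
  = 24.5300 / 1.3800 = 17.775

17.775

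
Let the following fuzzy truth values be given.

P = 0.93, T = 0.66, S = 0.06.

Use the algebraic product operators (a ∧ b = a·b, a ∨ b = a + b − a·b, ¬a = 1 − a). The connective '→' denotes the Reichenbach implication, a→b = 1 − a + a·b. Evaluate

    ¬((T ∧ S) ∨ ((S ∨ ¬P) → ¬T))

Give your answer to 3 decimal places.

T ∧ S = a·b on (0.6600, 0.0600) = 0.0396
¬P = 1 − 0.9300 = 0.0700
S ∨ ¬P = a + b − a·b on (0.0600, 0.0700) = 0.1258
¬T = 1 − 0.6600 = 0.3400
(S ∨ ¬P) → ¬T  [Reichenbach: 1 − a + a·b] with a=0.1258, b=0.3400 → 0.9170
(T ∧ S) ∨ ((S ∨ ¬P) → ¬T) = a + b − a·b on (0.0396, 0.9170) = 0.9203
¬((T ∧ S) ∨ ((S ∨ ¬P) → ¬T)) = 1 − 0.9203 = 0.0797

0.080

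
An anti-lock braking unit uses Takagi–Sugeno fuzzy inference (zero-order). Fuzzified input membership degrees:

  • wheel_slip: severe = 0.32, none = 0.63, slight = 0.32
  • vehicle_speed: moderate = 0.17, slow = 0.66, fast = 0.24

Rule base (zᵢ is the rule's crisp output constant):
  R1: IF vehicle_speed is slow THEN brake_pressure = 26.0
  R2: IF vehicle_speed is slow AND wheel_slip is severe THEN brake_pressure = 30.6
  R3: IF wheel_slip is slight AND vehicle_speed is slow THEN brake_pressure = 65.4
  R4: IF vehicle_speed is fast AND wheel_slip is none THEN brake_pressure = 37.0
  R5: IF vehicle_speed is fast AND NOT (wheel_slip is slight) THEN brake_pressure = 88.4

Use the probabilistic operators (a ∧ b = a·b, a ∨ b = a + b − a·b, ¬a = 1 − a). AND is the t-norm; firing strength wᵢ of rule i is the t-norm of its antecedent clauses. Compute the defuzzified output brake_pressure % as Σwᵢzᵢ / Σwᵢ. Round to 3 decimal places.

41.134

R1 (z=26.0): slow=0.66 → w = 0.6600
R2 (z=30.6): slow=0.66, severe=0.32; AND[a·b] → w = 0.2112
R3 (z=65.4): slight=0.32, slow=0.66; AND[a·b] → w = 0.2112
R4 (z=37.0): fast=0.24, none=0.63; AND[a·b] → w = 0.1512
R5 (z=88.4): fast=0.24, ¬slight=1−0.32=0.68; AND[a·b] → w = 0.1632
Weighted average = (0.6600·26.0 + 0.2112·30.6 + 0.2112·65.4 + 0.1512·37.0 + 0.1632·88.4) / (0.6600 + 0.2112 + 0.2112 + 0.1512 + 0.1632)
  = 57.4565 / 1.3968 = 41.134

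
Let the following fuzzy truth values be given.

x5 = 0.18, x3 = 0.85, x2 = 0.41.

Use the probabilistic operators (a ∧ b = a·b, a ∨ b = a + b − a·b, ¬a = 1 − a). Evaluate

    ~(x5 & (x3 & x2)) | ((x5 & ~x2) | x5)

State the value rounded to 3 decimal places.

0.954

x3 & x2 = a·b on (0.8500, 0.4100) = 0.3485
x5 & (x3 & x2) = a·b on (0.1800, 0.3485) = 0.0627
~(x5 & (x3 & x2)) = 1 − 0.0627 = 0.9373
~x2 = 1 − 0.4100 = 0.5900
x5 & ~x2 = a·b on (0.1800, 0.5900) = 0.1062
(x5 & ~x2) | x5 = a + b − a·b on (0.1062, 0.1800) = 0.2671
~(x5 & (x3 & x2)) | ((x5 & ~x2) | x5) = a + b − a·b on (0.9373, 0.2671) = 0.9540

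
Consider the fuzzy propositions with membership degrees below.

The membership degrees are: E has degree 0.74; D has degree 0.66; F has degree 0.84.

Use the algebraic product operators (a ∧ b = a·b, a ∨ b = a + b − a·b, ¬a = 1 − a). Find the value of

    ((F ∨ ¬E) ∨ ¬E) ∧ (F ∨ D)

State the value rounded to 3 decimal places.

¬E = 1 − 0.7400 = 0.2600
F ∨ ¬E = a + b − a·b on (0.8400, 0.2600) = 0.8816
¬E = 1 − 0.7400 = 0.2600
(F ∨ ¬E) ∨ ¬E = a + b − a·b on (0.8816, 0.2600) = 0.9124
F ∨ D = a + b − a·b on (0.8400, 0.6600) = 0.9456
((F ∨ ¬E) ∨ ¬E) ∧ (F ∨ D) = a·b on (0.9124, 0.9456) = 0.8628

0.863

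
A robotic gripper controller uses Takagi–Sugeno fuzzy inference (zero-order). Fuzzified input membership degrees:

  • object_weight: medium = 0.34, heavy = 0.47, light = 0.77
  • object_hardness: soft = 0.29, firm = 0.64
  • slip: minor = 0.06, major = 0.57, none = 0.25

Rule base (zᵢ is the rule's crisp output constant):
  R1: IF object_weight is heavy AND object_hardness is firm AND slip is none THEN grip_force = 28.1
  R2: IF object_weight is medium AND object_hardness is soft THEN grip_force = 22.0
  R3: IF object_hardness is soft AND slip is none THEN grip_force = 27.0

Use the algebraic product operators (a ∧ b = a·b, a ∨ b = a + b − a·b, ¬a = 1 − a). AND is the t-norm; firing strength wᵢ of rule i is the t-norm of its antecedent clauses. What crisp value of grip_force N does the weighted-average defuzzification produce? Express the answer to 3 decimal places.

R1 (z=28.1): heavy=0.47, firm=0.64, none=0.25; AND[a·b] → w = 0.0752
R2 (z=22.0): medium=0.34, soft=0.29; AND[a·b] → w = 0.0986
R3 (z=27.0): soft=0.29, none=0.25; AND[a·b] → w = 0.0725
Weighted average = (0.0752·28.1 + 0.0986·22.0 + 0.0725·27.0) / (0.0752 + 0.0986 + 0.0725)
  = 6.2398 / 0.2463 = 25.334

25.334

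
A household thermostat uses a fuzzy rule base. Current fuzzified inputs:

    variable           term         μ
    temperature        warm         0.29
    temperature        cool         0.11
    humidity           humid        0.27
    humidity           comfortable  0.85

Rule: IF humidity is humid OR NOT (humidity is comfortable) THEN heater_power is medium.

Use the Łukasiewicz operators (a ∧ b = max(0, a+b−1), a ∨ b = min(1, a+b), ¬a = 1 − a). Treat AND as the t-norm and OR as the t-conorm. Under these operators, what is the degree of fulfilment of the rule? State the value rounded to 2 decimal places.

0.42

firing strength: humid=0.27, ¬comfortable=1−0.85=0.15; OR[min(1, a+b)] → w = 0.42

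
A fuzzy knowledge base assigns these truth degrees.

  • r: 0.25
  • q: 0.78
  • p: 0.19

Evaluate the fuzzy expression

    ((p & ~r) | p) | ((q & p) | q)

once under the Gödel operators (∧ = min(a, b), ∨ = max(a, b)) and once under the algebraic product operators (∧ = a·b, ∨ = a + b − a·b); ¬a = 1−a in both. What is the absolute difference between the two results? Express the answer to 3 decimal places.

Under Gödel:
  ~r = 1 − 0.25 = 0.75
  p & ~r = min(a, b) on (0.19, 0.75) = 0.19
  (p & ~r) | p = max(a, b) on (0.19, 0.19) = 0.19
  q & p = min(a, b) on (0.78, 0.19) = 0.19
  (q & p) | q = max(a, b) on (0.19, 0.78) = 0.78
  ((p & ~r) | p) | ((q & p) | q) = max(a, b) on (0.19, 0.78) = 0.78
  → value = 0.7800
Under algebraic product:
  ~r = 1 − 0.2500 = 0.7500
  p & ~r = a·b on (0.1900, 0.7500) = 0.1425
  (p & ~r) | p = a + b − a·b on (0.1425, 0.1900) = 0.3054
  q & p = a·b on (0.7800, 0.1900) = 0.1482
  (q & p) | q = a + b − a·b on (0.1482, 0.7800) = 0.8126
  ((p & ~r) | p) | ((q & p) | q) = a + b − a·b on (0.3054, 0.8126) = 0.8698
  → value = 0.8698
|0.7800 − 0.8698| = 0.090

0.090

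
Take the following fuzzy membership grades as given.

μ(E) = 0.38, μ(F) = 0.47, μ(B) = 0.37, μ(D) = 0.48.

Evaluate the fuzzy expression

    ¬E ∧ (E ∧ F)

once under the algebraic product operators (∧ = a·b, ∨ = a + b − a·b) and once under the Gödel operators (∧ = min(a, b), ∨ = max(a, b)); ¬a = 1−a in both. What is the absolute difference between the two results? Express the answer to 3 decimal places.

Under algebraic product:
  ¬E = 1 − 0.3800 = 0.6200
  E ∧ F = a·b on (0.3800, 0.4700) = 0.1786
  ¬E ∧ (E ∧ F) = a·b on (0.6200, 0.1786) = 0.1107
  → value = 0.1107
Under Gödel:
  ¬E = 1 − 0.38 = 0.62
  E ∧ F = min(a, b) on (0.38, 0.47) = 0.38
  ¬E ∧ (E ∧ F) = min(a, b) on (0.62, 0.38) = 0.38
  → value = 0.3800
|0.1107 − 0.3800| = 0.269

0.269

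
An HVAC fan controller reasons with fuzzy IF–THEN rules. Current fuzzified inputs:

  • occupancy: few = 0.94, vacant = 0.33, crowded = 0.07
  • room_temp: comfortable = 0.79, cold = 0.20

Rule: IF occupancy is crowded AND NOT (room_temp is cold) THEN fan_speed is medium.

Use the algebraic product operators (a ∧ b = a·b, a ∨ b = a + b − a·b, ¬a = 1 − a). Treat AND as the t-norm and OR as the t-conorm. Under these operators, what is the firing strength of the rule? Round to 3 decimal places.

firing strength: crowded=0.07, ¬cold=1−0.20=0.80; AND[a·b] → w = 0.0560

0.056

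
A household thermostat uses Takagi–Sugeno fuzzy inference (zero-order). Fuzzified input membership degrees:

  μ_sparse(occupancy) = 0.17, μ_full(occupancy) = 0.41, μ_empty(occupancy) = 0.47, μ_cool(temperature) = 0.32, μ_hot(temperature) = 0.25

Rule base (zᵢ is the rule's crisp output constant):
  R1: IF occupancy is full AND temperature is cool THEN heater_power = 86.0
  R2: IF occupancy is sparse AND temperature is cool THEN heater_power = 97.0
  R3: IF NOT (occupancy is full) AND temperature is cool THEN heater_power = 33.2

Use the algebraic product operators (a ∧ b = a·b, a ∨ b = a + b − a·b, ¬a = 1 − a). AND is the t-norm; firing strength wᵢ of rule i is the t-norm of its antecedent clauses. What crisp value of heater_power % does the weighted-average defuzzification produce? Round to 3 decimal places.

R1 (z=86.0): full=0.41, cool=0.32; AND[a·b] → w = 0.1312
R2 (z=97.0): sparse=0.17, cool=0.32; AND[a·b] → w = 0.0544
R3 (z=33.2): ¬full=1−0.41=0.59, cool=0.32; AND[a·b] → w = 0.1888
Weighted average = (0.1312·86.0 + 0.0544·97.0 + 0.1888·33.2) / (0.1312 + 0.0544 + 0.1888)
  = 22.8282 / 0.3744 = 60.973

60.973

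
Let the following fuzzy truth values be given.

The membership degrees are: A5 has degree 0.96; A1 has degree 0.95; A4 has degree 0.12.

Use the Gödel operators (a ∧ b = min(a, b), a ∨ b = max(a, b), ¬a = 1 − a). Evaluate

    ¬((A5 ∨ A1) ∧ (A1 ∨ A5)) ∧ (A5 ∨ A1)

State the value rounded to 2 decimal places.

A5 ∨ A1 = max(a, b) on (0.96, 0.95) = 0.96
A1 ∨ A5 = max(a, b) on (0.95, 0.96) = 0.96
(A5 ∨ A1) ∧ (A1 ∨ A5) = min(a, b) on (0.96, 0.96) = 0.96
¬((A5 ∨ A1) ∧ (A1 ∨ A5)) = 1 − 0.96 = 0.04
A5 ∨ A1 = max(a, b) on (0.96, 0.95) = 0.96
¬((A5 ∨ A1) ∧ (A1 ∨ A5)) ∧ (A5 ∨ A1) = min(a, b) on (0.04, 0.96) = 0.04

0.04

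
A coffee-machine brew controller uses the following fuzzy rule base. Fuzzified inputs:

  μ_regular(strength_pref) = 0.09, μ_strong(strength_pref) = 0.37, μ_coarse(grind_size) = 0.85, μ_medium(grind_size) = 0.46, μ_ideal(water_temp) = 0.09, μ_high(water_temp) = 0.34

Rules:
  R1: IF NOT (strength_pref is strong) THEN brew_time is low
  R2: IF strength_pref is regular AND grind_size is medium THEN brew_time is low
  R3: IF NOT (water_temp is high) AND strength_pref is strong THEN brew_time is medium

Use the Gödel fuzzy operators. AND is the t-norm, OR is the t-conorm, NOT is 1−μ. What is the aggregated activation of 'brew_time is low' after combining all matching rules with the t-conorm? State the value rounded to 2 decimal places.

0.63

R1: ¬strong=1−0.37=0.63 → w = 0.63
R2: regular=0.09, medium=0.46; AND[min(a, b)] → w = 0.09
R3: ¬high=1−0.34=0.66, strong=0.37; AND[min(a, b)] → w = 0.37
Rules with consequent 'low': {R1, R2} → strengths 0.63, 0.09
Aggregate via t-conorm [max(a, b)]: 0.63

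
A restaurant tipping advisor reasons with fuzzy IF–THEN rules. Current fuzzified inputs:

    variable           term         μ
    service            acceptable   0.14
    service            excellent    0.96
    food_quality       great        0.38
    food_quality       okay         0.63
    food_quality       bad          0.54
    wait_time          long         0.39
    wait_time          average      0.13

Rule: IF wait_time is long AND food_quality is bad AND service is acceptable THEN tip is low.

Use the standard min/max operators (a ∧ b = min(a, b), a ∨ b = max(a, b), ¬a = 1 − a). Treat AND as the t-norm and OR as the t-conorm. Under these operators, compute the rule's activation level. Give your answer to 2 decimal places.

0.14

firing strength: long=0.39, bad=0.54, acceptable=0.14; AND[min(a, b)] → w = 0.14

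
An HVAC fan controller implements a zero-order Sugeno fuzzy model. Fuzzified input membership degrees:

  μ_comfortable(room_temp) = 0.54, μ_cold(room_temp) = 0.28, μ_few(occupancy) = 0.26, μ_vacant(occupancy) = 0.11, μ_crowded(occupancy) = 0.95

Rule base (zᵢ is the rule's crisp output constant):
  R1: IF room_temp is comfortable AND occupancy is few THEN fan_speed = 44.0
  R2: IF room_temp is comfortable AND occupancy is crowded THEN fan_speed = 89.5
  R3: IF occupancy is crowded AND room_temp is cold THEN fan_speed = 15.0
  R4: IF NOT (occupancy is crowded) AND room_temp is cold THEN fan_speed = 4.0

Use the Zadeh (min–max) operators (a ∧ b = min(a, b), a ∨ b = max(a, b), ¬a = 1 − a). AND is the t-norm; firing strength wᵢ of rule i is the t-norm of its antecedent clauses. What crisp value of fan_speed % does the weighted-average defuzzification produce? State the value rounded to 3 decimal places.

56.788

R1 (z=44.0): comfortable=0.54, few=0.26; AND[min(a, b)] → w = 0.26
R2 (z=89.5): comfortable=0.54, crowded=0.95; AND[min(a, b)] → w = 0.54
R3 (z=15.0): crowded=0.95, cold=0.28; AND[min(a, b)] → w = 0.28
R4 (z=4.0): ¬crowded=1−0.95=0.05, cold=0.28; AND[min(a, b)] → w = 0.05
Weighted average = (0.26·44.0 + 0.54·89.5 + 0.28·15.0 + 0.05·4.0) / (0.26 + 0.54 + 0.28 + 0.05)
  = 64.1700 / 1.1300 = 56.788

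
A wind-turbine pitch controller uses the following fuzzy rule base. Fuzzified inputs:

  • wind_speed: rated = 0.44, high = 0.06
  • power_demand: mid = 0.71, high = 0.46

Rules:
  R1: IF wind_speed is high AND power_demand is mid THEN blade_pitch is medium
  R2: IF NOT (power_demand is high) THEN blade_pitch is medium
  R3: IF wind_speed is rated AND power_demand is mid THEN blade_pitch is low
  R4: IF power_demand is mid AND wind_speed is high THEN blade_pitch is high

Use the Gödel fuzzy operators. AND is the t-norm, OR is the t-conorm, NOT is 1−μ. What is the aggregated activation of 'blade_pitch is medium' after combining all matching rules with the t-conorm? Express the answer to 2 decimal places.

R1: high=0.06, mid=0.71; AND[min(a, b)] → w = 0.06
R2: ¬high=1−0.46=0.54 → w = 0.54
R3: rated=0.44, mid=0.71; AND[min(a, b)] → w = 0.44
R4: mid=0.71, high=0.06; AND[min(a, b)] → w = 0.06
Rules with consequent 'medium': {R1, R2} → strengths 0.06, 0.54
Aggregate via t-conorm [max(a, b)]: 0.54

0.54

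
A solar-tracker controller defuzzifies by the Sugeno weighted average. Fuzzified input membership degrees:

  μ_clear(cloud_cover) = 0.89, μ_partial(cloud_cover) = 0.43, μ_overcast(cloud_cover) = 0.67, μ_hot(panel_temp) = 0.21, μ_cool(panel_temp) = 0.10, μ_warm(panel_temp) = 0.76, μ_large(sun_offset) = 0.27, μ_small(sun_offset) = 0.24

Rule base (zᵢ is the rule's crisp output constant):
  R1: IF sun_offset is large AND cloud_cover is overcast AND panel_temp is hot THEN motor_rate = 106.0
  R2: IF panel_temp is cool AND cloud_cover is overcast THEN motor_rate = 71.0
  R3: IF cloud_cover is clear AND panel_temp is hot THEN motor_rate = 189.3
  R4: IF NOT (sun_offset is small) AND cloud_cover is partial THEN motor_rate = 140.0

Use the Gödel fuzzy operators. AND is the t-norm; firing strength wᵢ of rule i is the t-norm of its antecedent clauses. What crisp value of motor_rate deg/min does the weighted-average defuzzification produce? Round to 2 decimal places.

R1 (z=106.0): large=0.27, overcast=0.67, hot=0.21; AND[min(a, b)] → w = 0.21
R2 (z=71.0): cool=0.10, overcast=0.67; AND[min(a, b)] → w = 0.10
R3 (z=189.3): clear=0.89, hot=0.21; AND[min(a, b)] → w = 0.21
R4 (z=140.0): ¬small=1−0.24=0.76, partial=0.43; AND[min(a, b)] → w = 0.43
Weighted average = (0.21·106.0 + 0.10·71.0 + 0.21·189.3 + 0.43·140.0) / (0.21 + 0.10 + 0.21 + 0.43)
  = 129.3130 / 0.9500 = 136.12

136.12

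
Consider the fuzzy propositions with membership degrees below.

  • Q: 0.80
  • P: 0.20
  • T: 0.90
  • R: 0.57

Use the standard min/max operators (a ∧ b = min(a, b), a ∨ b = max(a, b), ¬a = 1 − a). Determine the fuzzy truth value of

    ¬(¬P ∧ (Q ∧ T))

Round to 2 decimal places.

¬P = 1 − 0.20 = 0.80
Q ∧ T = min(a, b) on (0.80, 0.90) = 0.80
¬P ∧ (Q ∧ T) = min(a, b) on (0.80, 0.80) = 0.80
¬(¬P ∧ (Q ∧ T)) = 1 − 0.80 = 0.20

0.20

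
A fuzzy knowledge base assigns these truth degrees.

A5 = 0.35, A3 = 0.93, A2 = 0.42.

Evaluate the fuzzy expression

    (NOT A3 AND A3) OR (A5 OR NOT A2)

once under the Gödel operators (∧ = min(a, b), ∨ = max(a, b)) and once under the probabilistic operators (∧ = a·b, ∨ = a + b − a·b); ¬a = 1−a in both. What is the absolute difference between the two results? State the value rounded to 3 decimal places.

Under Gödel:
  NOT A3 = 1 − 0.93 = 0.07
  NOT A3 AND A3 = min(a, b) on (0.07, 0.93) = 0.07
  NOT A2 = 1 − 0.42 = 0.58
  A5 OR NOT A2 = max(a, b) on (0.35, 0.58) = 0.58
  (NOT A3 AND A3) OR (A5 OR NOT A2) = max(a, b) on (0.07, 0.58) = 0.58
  → value = 0.5800
Under probabilistic:
  NOT A3 = 1 − 0.9300 = 0.0700
  NOT A3 AND A3 = a·b on (0.0700, 0.9300) = 0.0651
  NOT A2 = 1 − 0.4200 = 0.5800
  A5 OR NOT A2 = a + b − a·b on (0.3500, 0.5800) = 0.7270
  (NOT A3 AND A3) OR (A5 OR NOT A2) = a + b − a·b on (0.0651, 0.7270) = 0.7448
  → value = 0.7448
|0.5800 − 0.7448| = 0.165

0.165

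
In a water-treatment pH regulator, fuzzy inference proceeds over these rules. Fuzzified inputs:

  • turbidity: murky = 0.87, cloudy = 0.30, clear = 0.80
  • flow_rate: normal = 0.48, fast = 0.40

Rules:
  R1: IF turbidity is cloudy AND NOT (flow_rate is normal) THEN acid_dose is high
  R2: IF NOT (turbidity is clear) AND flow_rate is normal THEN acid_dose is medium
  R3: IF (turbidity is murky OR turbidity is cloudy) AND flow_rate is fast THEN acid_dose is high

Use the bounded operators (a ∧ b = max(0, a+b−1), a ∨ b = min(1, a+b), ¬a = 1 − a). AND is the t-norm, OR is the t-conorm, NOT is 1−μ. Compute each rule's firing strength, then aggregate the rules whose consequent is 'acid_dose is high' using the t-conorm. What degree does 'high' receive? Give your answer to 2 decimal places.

0.40

R1: cloudy=0.30, ¬normal=1−0.48=0.52; AND[max(0, a+b−1)] → w = 0.00
R2: ¬clear=1−0.80=0.20, normal=0.48; AND[max(0, a+b−1)] → w = 0.00
R3: (murky=0.87 OR cloudy=0.30) = 1.00; AND[max(0, a+b−1)] with fast=0.40 → w = 0.40
Rules with consequent 'high': {R1, R3} → strengths 0.00, 0.40
Aggregate via t-conorm [min(1, a+b)]: 0.40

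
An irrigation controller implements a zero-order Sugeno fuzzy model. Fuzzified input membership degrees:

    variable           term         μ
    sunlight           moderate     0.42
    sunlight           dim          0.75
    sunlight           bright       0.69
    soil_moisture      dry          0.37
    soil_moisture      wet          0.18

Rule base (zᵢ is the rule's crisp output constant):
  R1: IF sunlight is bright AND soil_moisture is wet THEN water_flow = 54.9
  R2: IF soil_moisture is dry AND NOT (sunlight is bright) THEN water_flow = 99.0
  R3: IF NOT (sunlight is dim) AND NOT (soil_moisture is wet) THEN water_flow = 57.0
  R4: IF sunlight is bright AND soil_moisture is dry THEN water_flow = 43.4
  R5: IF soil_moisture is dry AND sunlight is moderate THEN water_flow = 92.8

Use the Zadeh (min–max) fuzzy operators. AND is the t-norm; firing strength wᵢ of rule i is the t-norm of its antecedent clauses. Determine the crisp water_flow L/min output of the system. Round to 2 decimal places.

71.09

R1 (z=54.9): bright=0.69, wet=0.18; AND[min(a, b)] → w = 0.18
R2 (z=99.0): dry=0.37, ¬bright=1−0.69=0.31; AND[min(a, b)] → w = 0.31
R3 (z=57.0): ¬dim=1−0.75=0.25, ¬wet=1−0.18=0.82; AND[min(a, b)] → w = 0.25
R4 (z=43.4): bright=0.69, dry=0.37; AND[min(a, b)] → w = 0.37
R5 (z=92.8): dry=0.37, moderate=0.42; AND[min(a, b)] → w = 0.37
Weighted average = (0.18·54.9 + 0.31·99.0 + 0.25·57.0 + 0.37·43.4 + 0.37·92.8) / (0.18 + 0.31 + 0.25 + 0.37 + 0.37)
  = 105.2160 / 1.4800 = 71.09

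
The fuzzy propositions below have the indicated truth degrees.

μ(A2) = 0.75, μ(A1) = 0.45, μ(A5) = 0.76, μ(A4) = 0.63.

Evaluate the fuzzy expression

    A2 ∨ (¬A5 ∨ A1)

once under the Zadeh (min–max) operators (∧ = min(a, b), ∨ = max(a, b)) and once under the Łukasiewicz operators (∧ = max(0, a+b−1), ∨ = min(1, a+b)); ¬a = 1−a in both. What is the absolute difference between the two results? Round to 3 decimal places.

Under Zadeh (min–max):
  ¬A5 = 1 − 0.76 = 0.24
  ¬A5 ∨ A1 = max(a, b) on (0.24, 0.45) = 0.45
  A2 ∨ (¬A5 ∨ A1) = max(a, b) on (0.75, 0.45) = 0.75
  → value = 0.7500
Under Łukasiewicz:
  ¬A5 = 1 − 0.76 = 0.24
  ¬A5 ∨ A1 = min(1, a+b) on (0.24, 0.45) = 0.69
  A2 ∨ (¬A5 ∨ A1) = min(1, a+b) on (0.75, 0.69) = 1.00
  → value = 1.0000
|0.7500 − 1.0000| = 0.250

0.250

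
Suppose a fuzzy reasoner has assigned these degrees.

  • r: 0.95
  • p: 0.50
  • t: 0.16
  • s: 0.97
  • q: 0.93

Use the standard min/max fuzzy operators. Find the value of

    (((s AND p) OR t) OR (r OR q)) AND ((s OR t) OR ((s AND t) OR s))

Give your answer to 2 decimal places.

s AND p = min(a, b) on (0.97, 0.50) = 0.50
(s AND p) OR t = max(a, b) on (0.50, 0.16) = 0.50
r OR q = max(a, b) on (0.95, 0.93) = 0.95
((s AND p) OR t) OR (r OR q) = max(a, b) on (0.50, 0.95) = 0.95
s OR t = max(a, b) on (0.97, 0.16) = 0.97
s AND t = min(a, b) on (0.97, 0.16) = 0.16
(s AND t) OR s = max(a, b) on (0.16, 0.97) = 0.97
(s OR t) OR ((s AND t) OR s) = max(a, b) on (0.97, 0.97) = 0.97
(((s AND p) OR t) OR (r OR q)) AND ((s OR t) OR ((s AND t) OR s)) = min(a, b) on (0.95, 0.97) = 0.95

0.95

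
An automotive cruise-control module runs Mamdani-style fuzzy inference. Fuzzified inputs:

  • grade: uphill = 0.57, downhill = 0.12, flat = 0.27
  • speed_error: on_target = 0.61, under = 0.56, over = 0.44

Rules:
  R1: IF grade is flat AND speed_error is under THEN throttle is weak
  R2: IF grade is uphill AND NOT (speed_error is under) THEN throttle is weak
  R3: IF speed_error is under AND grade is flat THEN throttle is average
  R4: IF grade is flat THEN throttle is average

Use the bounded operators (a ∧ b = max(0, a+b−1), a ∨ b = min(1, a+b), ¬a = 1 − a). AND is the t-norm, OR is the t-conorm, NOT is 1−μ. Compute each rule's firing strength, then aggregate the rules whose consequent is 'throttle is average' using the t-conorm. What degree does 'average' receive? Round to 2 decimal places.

R1: flat=0.27, under=0.56; AND[max(0, a+b−1)] → w = 0.00
R2: uphill=0.57, ¬under=1−0.56=0.44; AND[max(0, a+b−1)] → w = 0.01
R3: under=0.56, flat=0.27; AND[max(0, a+b−1)] → w = 0.00
R4: flat=0.27 → w = 0.27
Rules with consequent 'average': {R3, R4} → strengths 0.00, 0.27
Aggregate via t-conorm [min(1, a+b)]: 0.27

0.27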